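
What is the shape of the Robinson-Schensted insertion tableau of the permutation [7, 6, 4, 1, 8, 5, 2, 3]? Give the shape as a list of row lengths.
[3, 2, 2, 1]

RSK row insertion gives P = [[1, 2, 3], [4, 5], [6, 8], [7]], which has shape [3, 2, 2, 1].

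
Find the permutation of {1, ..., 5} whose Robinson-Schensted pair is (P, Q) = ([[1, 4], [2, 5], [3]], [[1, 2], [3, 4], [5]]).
3 5 2 4 1

Reverse the RSK construction: for i from n down to 1, find the cell of Q containing i, remove the entry at that cell from P, and reverse-bump it up through P; the value ejected from row 1 is w(i).

Step i=5: Q has 5 at row 3, column 1; remove 3 from row 3 of P and reverse-bump: 3 enters row 2 and ejects 2; 2 enters row 1 and ejects 1. So w(5) = 1. P is now [[2, 4], [3, 5]].
Step i=4: Q has 4 at row 2, column 2; remove 5 from row 2 of P and reverse-bump: 5 enters row 1 and ejects 4. So w(4) = 4. P is now [[2, 5], [3]].
Step i=3: Q has 3 at row 2, column 1; remove 3 from row 2 of P and reverse-bump: 3 enters row 1 and ejects 2. So w(3) = 2. P is now [[3, 5]].
Step i=2: Q has 2 at row 1, column 2; remove that cell from P, ejecting 5. So w(2) = 5. P is now [[3]].
Step i=1: Q has 1 at row 1, column 1; remove that cell from P, ejecting 3. So w(1) = 3. P is now [].

So w = 3 5 2 4 1.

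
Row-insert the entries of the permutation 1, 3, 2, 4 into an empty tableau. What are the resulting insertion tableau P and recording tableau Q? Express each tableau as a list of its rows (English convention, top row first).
P = [[1, 2, 4], [3]], Q = [[1, 2, 4], [3]]

Insert each entry of the permutation into P by Schensted row insertion, recording in Q the position of each new cell.

Insert 1: appended to row 1. P = [[1]], Q = [[1]].
Insert 3: appended to row 1. P = [[1, 3]], Q = [[1, 2]].
Insert 2: 2 bumps 3 from row 1; 3 starts row 2. P = [[1, 2], [3]], Q = [[1, 2], [3]].
Insert 4: appended to row 1. P = [[1, 2, 4], [3]], Q = [[1, 2, 4], [3]].

So P = [[1, 2, 4], [3]], Q = [[1, 2, 4], [3]].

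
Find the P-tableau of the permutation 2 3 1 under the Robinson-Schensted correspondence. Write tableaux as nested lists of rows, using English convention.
Insert 2: appended to row 1. P = [[2]].
Insert 3: appended to row 1. P = [[2, 3]].
Insert 1: 1 bumps 2 from row 1; 2 starts row 2. P = [[1, 3], [2]].

So P = [[1, 3], [2]].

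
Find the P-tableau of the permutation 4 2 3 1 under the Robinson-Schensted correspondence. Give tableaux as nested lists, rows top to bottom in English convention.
Insert 4: appended to row 1. P = [[4]].
Insert 2: 2 bumps 4 from row 1; 4 starts row 2. P = [[2], [4]].
Insert 3: appended to row 1. P = [[2, 3], [4]].
Insert 1: 1 bumps 2 from row 1; 2 bumps 4 from row 2; 4 starts row 3. P = [[1, 3], [2], [4]].

So P = [[1, 3], [2], [4]].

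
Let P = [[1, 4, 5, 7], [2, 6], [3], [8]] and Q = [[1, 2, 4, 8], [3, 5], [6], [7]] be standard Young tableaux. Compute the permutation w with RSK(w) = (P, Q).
3 4 2 8 6 5 1 7

Reverse the RSK construction: for i from n down to 1, find the cell of Q containing i, remove the entry at that cell from P, and reverse-bump it up through P; the value ejected from row 1 is w(i).

Step i=8: Q has 8 at row 1, column 4; remove that cell from P, ejecting 7. So w(8) = 7. P is now [[1, 4, 5], [2, 6], [3], [8]].
Step i=7: Q has 7 at row 4, column 1; remove 8 from row 4 of P and reverse-bump: 8 enters row 3 and ejects 3; 3 enters row 2 and ejects 2; 2 enters row 1 and ejects 1. So w(7) = 1. P is now [[2, 4, 5], [3, 6], [8]].
Step i=6: Q has 6 at row 3, column 1; remove 8 from row 3 of P and reverse-bump: 8 enters row 2 and ejects 6; 6 enters row 1 and ejects 5. So w(6) = 5. P is now [[2, 4, 6], [3, 8]].
Step i=5: Q has 5 at row 2, column 2; remove 8 from row 2 of P and reverse-bump: 8 enters row 1 and ejects 6. So w(5) = 6. P is now [[2, 4, 8], [3]].
Step i=4: Q has 4 at row 1, column 3; remove that cell from P, ejecting 8. So w(4) = 8. P is now [[2, 4], [3]].
Step i=3: Q has 3 at row 2, column 1; remove 3 from row 2 of P and reverse-bump: 3 enters row 1 and ejects 2. So w(3) = 2. P is now [[3, 4]].
Step i=2: Q has 2 at row 1, column 2; remove that cell from P, ejecting 4. So w(2) = 4. P is now [[3]].
Step i=1: Q has 1 at row 1, column 1; remove that cell from P, ejecting 3. So w(1) = 3. P is now [].

So w = 3 4 2 8 6 5 1 7.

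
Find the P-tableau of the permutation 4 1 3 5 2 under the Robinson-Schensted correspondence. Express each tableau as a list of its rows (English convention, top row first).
P = [[1, 2, 5], [3], [4]]

Insert 4: appended to row 1. P = [[4]].
Insert 1: 1 bumps 4 from row 1; 4 starts row 2. P = [[1], [4]].
Insert 3: appended to row 1. P = [[1, 3], [4]].
Insert 5: appended to row 1. P = [[1, 3, 5], [4]].
Insert 2: 2 bumps 3 from row 1; 3 bumps 4 from row 2; 4 starts row 3. P = [[1, 2, 5], [3], [4]].

So P = [[1, 2, 5], [3], [4]].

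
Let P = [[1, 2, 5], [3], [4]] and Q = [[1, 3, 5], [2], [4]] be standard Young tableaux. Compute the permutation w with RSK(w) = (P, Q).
Reverse the RSK construction: for i from n down to 1, find the cell of Q containing i, remove the entry at that cell from P, and reverse-bump it up through P; the value ejected from row 1 is w(i).

Step i=5: Q has 5 at row 1, column 3; remove that cell from P, ejecting 5. So w(5) = 5. P is now [[1, 2], [3], [4]].
Step i=4: Q has 4 at row 3, column 1; remove 4 from row 3 of P and reverse-bump: 4 enters row 2 and ejects 3; 3 enters row 1 and ejects 2. So w(4) = 2. P is now [[1, 3], [4]].
Step i=3: Q has 3 at row 1, column 2; remove that cell from P, ejecting 3. So w(3) = 3. P is now [[1], [4]].
Step i=2: Q has 2 at row 2, column 1; remove 4 from row 2 of P and reverse-bump: 4 enters row 1 and ejects 1. So w(2) = 1. P is now [[4]].
Step i=1: Q has 1 at row 1, column 1; remove that cell from P, ejecting 4. So w(1) = 4. P is now [].

So w = 4 1 3 2 5.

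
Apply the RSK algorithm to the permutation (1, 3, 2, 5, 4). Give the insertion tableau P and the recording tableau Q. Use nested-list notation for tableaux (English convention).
P = [[1, 2, 4], [3, 5]], Q = [[1, 2, 4], [3, 5]]

Insert each entry of the permutation into P by Schensted row insertion, recording in Q the position of each new cell.

After inserting 1: P = [[1]].
After inserting 3: P = [[1, 3]].
After inserting 2: P = [[1, 2], [3]].
After inserting 5: P = [[1, 2, 5], [3]].
After inserting 4: P = [[1, 2, 4], [3, 5]].

So P = [[1, 2, 4], [3, 5]], Q = [[1, 2, 4], [3, 5]].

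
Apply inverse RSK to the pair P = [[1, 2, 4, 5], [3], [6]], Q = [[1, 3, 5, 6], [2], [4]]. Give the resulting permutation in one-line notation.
Reverse the RSK construction: for i from n down to 1, find the cell of Q containing i, remove the entry at that cell from P, and reverse-bump it up through P; the value ejected from row 1 is w(i).

Step i=6: Q has 6 at row 1, column 4; remove that cell from P, ejecting 5. So w(6) = 5. P is now [[1, 2, 4], [3], [6]].
Step i=5: Q has 5 at row 1, column 3; remove that cell from P, ejecting 4. So w(5) = 4. P is now [[1, 2], [3], [6]].
Step i=4: Q has 4 at row 3, column 1; remove 6 from row 3 of P and reverse-bump: 6 enters row 2 and ejects 3; 3 enters row 1 and ejects 2. So w(4) = 2. P is now [[1, 3], [6]].
Step i=3: Q has 3 at row 1, column 2; remove that cell from P, ejecting 3. So w(3) = 3. P is now [[1], [6]].
Step i=2: Q has 2 at row 2, column 1; remove 6 from row 2 of P and reverse-bump: 6 enters row 1 and ejects 1. So w(2) = 1. P is now [[6]].
Step i=1: Q has 1 at row 1, column 1; remove that cell from P, ejecting 6. So w(1) = 6. P is now [].

So w = 6 1 3 2 4 5.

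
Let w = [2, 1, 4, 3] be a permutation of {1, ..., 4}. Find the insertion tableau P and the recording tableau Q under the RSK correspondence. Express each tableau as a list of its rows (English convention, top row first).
P = [[1, 3], [2, 4]], Q = [[1, 3], [2, 4]]

Insert each entry of the permutation into P by Schensted row insertion, recording in Q the position of each new cell.

After inserting 2: P = [[2]].
After inserting 1: P = [[1], [2]].
After inserting 4: P = [[1, 4], [2]].
After inserting 3: P = [[1, 3], [2, 4]].

So P = [[1, 3], [2, 4]], Q = [[1, 3], [2, 4]].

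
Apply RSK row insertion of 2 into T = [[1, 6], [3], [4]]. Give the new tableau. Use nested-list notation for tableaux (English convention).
[[1, 2], [3, 6], [4]]

In row 1, 2 replaces 6 (the leftmost entry greater than 2); 6 is bumped to row 2. 6 is appended to row 2. The new tableau is [[1, 2], [3, 6], [4]].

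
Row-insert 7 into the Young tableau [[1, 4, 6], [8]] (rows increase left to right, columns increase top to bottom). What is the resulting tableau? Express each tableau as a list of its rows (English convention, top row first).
7 is larger than every entry of row 1, so it is appended to row 1. The new tableau is [[1, 4, 6, 7], [8]].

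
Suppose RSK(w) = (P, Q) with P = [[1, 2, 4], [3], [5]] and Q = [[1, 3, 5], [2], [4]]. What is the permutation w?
5 1 3 2 4

Reverse RSK: for i = n, n-1, ..., 1, locate i in Q, remove the corresponding corner cell from P, and reverse-bump its entry up through P; the value ejected from row 1 is w(i).

So w = 5 1 3 2 4.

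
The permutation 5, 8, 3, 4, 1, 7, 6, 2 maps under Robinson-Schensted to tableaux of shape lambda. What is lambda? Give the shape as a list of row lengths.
[3, 2, 2, 1]

Row-insert each entry into an empty tableau.

After inserting 5: P = [[5]].
After inserting 8: P = [[5, 8]].
After inserting 3: P = [[3, 8], [5]].
After inserting 4: P = [[3, 4], [5, 8]].
After inserting 1: P = [[1, 4], [3, 8], [5]].
After inserting 7: P = [[1, 4, 7], [3, 8], [5]].
After inserting 6: P = [[1, 4, 6], [3, 7], [5, 8]].
After inserting 2: P = [[1, 2, 6], [3, 4], [5, 7], [8]].

The final insertion tableau P = [[1, 2, 6], [3, 4], [5, 7], [8]] has shape [3, 2, 2, 1].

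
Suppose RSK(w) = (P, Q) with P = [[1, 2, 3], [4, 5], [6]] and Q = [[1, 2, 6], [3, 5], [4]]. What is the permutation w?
Reverse the RSK construction: for i from n down to 1, find the cell of Q containing i, remove the entry at that cell from P, and reverse-bump it up through P; the value ejected from row 1 is w(i).

Step i=6: Q has 6 at row 1, column 3; remove that cell from P, ejecting 3. So w(6) = 3. P is now [[1, 2], [4, 5], [6]].
Step i=5: Q has 5 at row 2, column 2; remove 5 from row 2 of P and reverse-bump: 5 enters row 1 and ejects 2. So w(5) = 2. P is now [[1, 5], [4], [6]].
Step i=4: Q has 4 at row 3, column 1; remove 6 from row 3 of P and reverse-bump: 6 enters row 2 and ejects 4; 4 enters row 1 and ejects 1. So w(4) = 1. P is now [[4, 5], [6]].
Step i=3: Q has 3 at row 2, column 1; remove 6 from row 2 of P and reverse-bump: 6 enters row 1 and ejects 5. So w(3) = 5. P is now [[4, 6]].
Step i=2: Q has 2 at row 1, column 2; remove that cell from P, ejecting 6. So w(2) = 6. P is now [[4]].
Step i=1: Q has 1 at row 1, column 1; remove that cell from P, ejecting 4. So w(1) = 4. P is now [].

So w = 4 6 5 1 2 3.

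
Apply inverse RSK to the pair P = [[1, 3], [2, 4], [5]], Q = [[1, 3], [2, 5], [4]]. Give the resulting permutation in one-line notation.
5 2 4 1 3

Reverse RSK: for i = n, n-1, ..., 1, locate i in Q, remove the corresponding corner cell from P, and reverse-bump its entry up through P; the value ejected from row 1 is w(i).

So w = 5 2 4 1 3.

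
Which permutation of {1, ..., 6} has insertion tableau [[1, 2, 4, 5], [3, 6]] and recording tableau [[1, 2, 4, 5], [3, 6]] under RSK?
Reverse RSK: for i = n, n-1, ..., 1, locate i in Q, remove the corresponding corner cell from P, and reverse-bump its entry up through P; the value ejected from row 1 is w(i).

So w = 1 3 2 4 6 5.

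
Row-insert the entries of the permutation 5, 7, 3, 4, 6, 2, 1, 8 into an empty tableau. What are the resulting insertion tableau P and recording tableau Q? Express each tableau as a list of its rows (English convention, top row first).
Insert each entry of the permutation into P by Schensted row insertion, recording in Q the position of each new cell.

Insert 5: appended to row 1. P = [[5]].
Insert 7: appended to row 1. P = [[5, 7]].
Insert 3: 3 bumps 5 from row 1; 5 starts row 2. P = [[3, 7], [5]].
Insert 4: 4 bumps 7 from row 1; 7 appends to row 2. P = [[3, 4], [5, 7]].
Insert 6: appended to row 1. P = [[3, 4, 6], [5, 7]].
Insert 2: 2 bumps 3 from row 1; 3 bumps 5 from row 2; 5 starts row 3. P = [[2, 4, 6], [3, 7], [5]].
Insert 1: 1 bumps 2 from row 1; 2 bumps 3 from row 2; 3 bumps 5 from row 3; 5 starts row 4. P = [[1, 4, 6], [2, 7], [3], [5]].
Insert 8: appended to row 1. P = [[1, 4, 6, 8], [2, 7], [3], [5]].

So P = [[1, 4, 6, 8], [2, 7], [3], [5]], Q = [[1, 2, 5, 8], [3, 4], [6], [7]].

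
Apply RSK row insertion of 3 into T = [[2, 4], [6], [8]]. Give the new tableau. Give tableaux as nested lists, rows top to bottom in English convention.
In row 1, 3 replaces 4 (the leftmost entry greater than 3); 4 is bumped to row 2. In row 2, 4 replaces 6 (the leftmost entry greater than 4); 6 is bumped to row 3. In row 3, 6 replaces 8 (the leftmost entry greater than 6); 8 is bumped to row 4. 8 starts a new row 4. The new tableau is [[2, 3], [4], [6], [8]].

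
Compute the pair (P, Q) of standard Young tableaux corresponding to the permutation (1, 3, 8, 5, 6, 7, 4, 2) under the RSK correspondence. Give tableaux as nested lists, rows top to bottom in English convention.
P = [[1, 2, 4, 6, 7], [3], [5], [8]], Q = [[1, 2, 3, 5, 6], [4], [7], [8]]

Insert each entry of the permutation into P by Schensted row insertion, recording in Q the position of each new cell.

Insert 1: appended to row 1. P = [[1]], Q = [[1]].
Insert 3: appended to row 1. P = [[1, 3]], Q = [[1, 2]].
Insert 8: appended to row 1. P = [[1, 3, 8]], Q = [[1, 2, 3]].
Insert 5: 5 bumps 8 from row 1; 8 starts row 2. P = [[1, 3, 5], [8]], Q = [[1, 2, 3], [4]].
Insert 6: appended to row 1. P = [[1, 3, 5, 6], [8]], Q = [[1, 2, 3, 5], [4]].
Insert 7: appended to row 1. P = [[1, 3, 5, 6, 7], [8]], Q = [[1, 2, 3, 5, 6], [4]].
Insert 4: 4 bumps 5 from row 1; 5 bumps 8 from row 2; 8 starts row 3. P = [[1, 3, 4, 6, 7], [5], [8]], Q = [[1, 2, 3, 5, 6], [4], [7]].
Insert 2: 2 bumps 3 from row 1; 3 bumps 5 from row 2; 5 bumps 8 from row 3; 8 starts row 4. P = [[1, 2, 4, 6, 7], [3], [5], [8]], Q = [[1, 2, 3, 5, 6], [4], [7], [8]].

So P = [[1, 2, 4, 6, 7], [3], [5], [8]], Q = [[1, 2, 3, 5, 6], [4], [7], [8]].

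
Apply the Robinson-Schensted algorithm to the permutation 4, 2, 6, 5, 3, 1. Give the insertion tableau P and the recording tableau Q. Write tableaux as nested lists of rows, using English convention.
P = [[1, 3], [2, 5], [4], [6]], Q = [[1, 3], [2, 4], [5], [6]]

Insert each entry of the permutation into P by Schensted row insertion, recording in Q the position of each new cell.

Insert 4: appended to row 1. P = [[4]], Q = [[1]].
Insert 2: 2 bumps 4 from row 1; 4 starts row 2. P = [[2], [4]], Q = [[1], [2]].
Insert 6: appended to row 1. P = [[2, 6], [4]], Q = [[1, 3], [2]].
Insert 5: 5 bumps 6 from row 1; 6 appends to row 2. P = [[2, 5], [4, 6]], Q = [[1, 3], [2, 4]].
Insert 3: 3 bumps 5 from row 1; 5 bumps 6 from row 2; 6 starts row 3. P = [[2, 3], [4, 5], [6]], Q = [[1, 3], [2, 4], [5]].
Insert 1: 1 bumps 2 from row 1; 2 bumps 4 from row 2; 4 bumps 6 from row 3; 6 starts row 4. P = [[1, 3], [2, 5], [4], [6]], Q = [[1, 3], [2, 4], [5], [6]].

So P = [[1, 3], [2, 5], [4], [6]], Q = [[1, 3], [2, 4], [5], [6]].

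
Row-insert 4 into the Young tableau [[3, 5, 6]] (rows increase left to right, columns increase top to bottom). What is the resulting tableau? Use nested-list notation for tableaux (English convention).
In row 1, 4 replaces 5 (the leftmost entry greater than 4); 5 is bumped to row 2. 5 starts a new row 2. The new tableau is [[3, 4, 6], [5]].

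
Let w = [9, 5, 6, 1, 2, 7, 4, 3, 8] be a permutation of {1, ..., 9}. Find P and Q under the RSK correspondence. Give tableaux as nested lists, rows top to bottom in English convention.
Insert each entry of the permutation into P by Schensted row insertion, recording in Q the position of each new cell.

Insert 9: appended to row 1. P = [[9]], Q = [[1]].
Insert 5: 5 bumps 9 from row 1; 9 starts row 2. P = [[5], [9]], Q = [[1], [2]].
Insert 6: appended to row 1. P = [[5, 6], [9]], Q = [[1, 3], [2]].
Insert 1: 1 bumps 5 from row 1; 5 bumps 9 from row 2; 9 starts row 3. P = [[1, 6], [5], [9]], Q = [[1, 3], [2], [4]].
Insert 2: 2 bumps 6 from row 1; 6 appends to row 2. P = [[1, 2], [5, 6], [9]], Q = [[1, 3], [2, 5], [4]].
Insert 7: appended to row 1. P = [[1, 2, 7], [5, 6], [9]], Q = [[1, 3, 6], [2, 5], [4]].
Insert 4: 4 bumps 7 from row 1; 7 appends to row 2. P = [[1, 2, 4], [5, 6, 7], [9]], Q = [[1, 3, 6], [2, 5, 7], [4]].
Insert 3: 3 bumps 4 from row 1; 4 bumps 5 from row 2; 5 bumps 9 from row 3; 9 starts row 4. P = [[1, 2, 3], [4, 6, 7], [5], [9]], Q = [[1, 3, 6], [2, 5, 7], [4], [8]].
Insert 8: appended to row 1. P = [[1, 2, 3, 8], [4, 6, 7], [5], [9]], Q = [[1, 3, 6, 9], [2, 5, 7], [4], [8]].

So P = [[1, 2, 3, 8], [4, 6, 7], [5], [9]], Q = [[1, 3, 6, 9], [2, 5, 7], [4], [8]].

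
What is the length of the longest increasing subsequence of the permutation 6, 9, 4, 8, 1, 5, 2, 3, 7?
4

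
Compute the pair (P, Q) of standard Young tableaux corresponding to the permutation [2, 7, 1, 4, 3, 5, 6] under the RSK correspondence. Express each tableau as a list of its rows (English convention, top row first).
P = [[1, 3, 5, 6], [2, 4], [7]], Q = [[1, 2, 6, 7], [3, 4], [5]]

Insert each entry of the permutation into P by Schensted row insertion, recording in Q the position of each new cell.

Insert 2: appended to row 1. P = [[2]].
Insert 7: appended to row 1. P = [[2, 7]].
Insert 1: 1 bumps 2 from row 1; 2 starts row 2. P = [[1, 7], [2]].
Insert 4: 4 bumps 7 from row 1; 7 appends to row 2. P = [[1, 4], [2, 7]].
Insert 3: 3 bumps 4 from row 1; 4 bumps 7 from row 2; 7 starts row 3. P = [[1, 3], [2, 4], [7]].
Insert 5: appended to row 1. P = [[1, 3, 5], [2, 4], [7]].
Insert 6: appended to row 1. P = [[1, 3, 5, 6], [2, 4], [7]].

So P = [[1, 3, 5, 6], [2, 4], [7]], Q = [[1, 2, 6, 7], [3, 4], [5]].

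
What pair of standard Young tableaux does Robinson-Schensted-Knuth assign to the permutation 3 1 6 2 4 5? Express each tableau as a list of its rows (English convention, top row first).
P = [[1, 2, 4, 5], [3, 6]], Q = [[1, 3, 5, 6], [2, 4]]

Insert each entry of the permutation into P by Schensted row insertion, recording in Q the position of each new cell.

Insert 3: appended to row 1. P = [[3]].
Insert 1: 1 bumps 3 from row 1; 3 starts row 2. P = [[1], [3]].
Insert 6: appended to row 1. P = [[1, 6], [3]].
Insert 2: 2 bumps 6 from row 1; 6 appends to row 2. P = [[1, 2], [3, 6]].
Insert 4: appended to row 1. P = [[1, 2, 4], [3, 6]].
Insert 5: appended to row 1. P = [[1, 2, 4, 5], [3, 6]].

So P = [[1, 2, 4, 5], [3, 6]], Q = [[1, 3, 5, 6], [2, 4]].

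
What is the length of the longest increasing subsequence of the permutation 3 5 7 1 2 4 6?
4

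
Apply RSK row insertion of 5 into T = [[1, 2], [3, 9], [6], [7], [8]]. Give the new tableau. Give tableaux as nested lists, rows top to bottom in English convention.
[[1, 2, 5], [3, 9], [6], [7], [8]]

5 is larger than every entry of row 1, so it is appended to row 1. The new tableau is [[1, 2, 5], [3, 9], [6], [7], [8]].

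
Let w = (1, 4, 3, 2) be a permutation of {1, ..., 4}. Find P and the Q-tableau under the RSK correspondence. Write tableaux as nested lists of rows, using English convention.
P = [[1, 2], [3], [4]], Q = [[1, 2], [3], [4]]

Insert each entry of the permutation into P by Schensted row insertion, recording in Q the position of each new cell.

Insert 1: appended to row 1. P = [[1]].
Insert 4: appended to row 1. P = [[1, 4]].
Insert 3: 3 bumps 4 from row 1; 4 starts row 2. P = [[1, 3], [4]].
Insert 2: 2 bumps 3 from row 1; 3 bumps 4 from row 2; 4 starts row 3. P = [[1, 2], [3], [4]].

So P = [[1, 2], [3], [4]], Q = [[1, 2], [3], [4]].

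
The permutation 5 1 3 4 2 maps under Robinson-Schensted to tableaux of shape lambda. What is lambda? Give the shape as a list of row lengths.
[3, 1, 1]

Row-insert each entry into an empty tableau.

After inserting 5: P = [[5]].
After inserting 1: P = [[1], [5]].
After inserting 3: P = [[1, 3], [5]].
After inserting 4: P = [[1, 3, 4], [5]].
After inserting 2: P = [[1, 2, 4], [3], [5]].

The final insertion tableau P = [[1, 2, 4], [3], [5]] has shape [3, 1, 1].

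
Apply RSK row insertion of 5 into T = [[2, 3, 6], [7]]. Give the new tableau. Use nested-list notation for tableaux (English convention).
[[2, 3, 5], [6], [7]]

In row 1, 5 replaces 6 (the leftmost entry greater than 5); 6 is bumped to row 2. In row 2, 6 replaces 7 (the leftmost entry greater than 6); 7 is bumped to row 3. 7 starts a new row 3. The new tableau is [[2, 3, 5], [6], [7]].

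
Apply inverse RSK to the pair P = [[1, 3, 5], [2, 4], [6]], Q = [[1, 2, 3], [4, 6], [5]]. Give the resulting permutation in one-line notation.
Reverse RSK: for i = n, n-1, ..., 1, locate i in Q, remove the corresponding corner cell from P, and reverse-bump its entry up through P; the value ejected from row 1 is w(i).

So w = 2 4 6 5 1 3.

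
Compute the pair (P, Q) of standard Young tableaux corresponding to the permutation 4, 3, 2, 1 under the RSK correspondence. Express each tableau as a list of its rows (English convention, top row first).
P = [[1], [2], [3], [4]], Q = [[1], [2], [3], [4]]

Insert each entry of the permutation into P by Schensted row insertion, recording in Q the position of each new cell.

Insert 4: appended to row 1. P = [[4]].
Insert 3: 3 bumps 4 from row 1; 4 starts row 2. P = [[3], [4]].
Insert 2: 2 bumps 3 from row 1; 3 bumps 4 from row 2; 4 starts row 3. P = [[2], [3], [4]].
Insert 1: 1 bumps 2 from row 1; 2 bumps 3 from row 2; 3 bumps 4 from row 3; 4 starts row 4. P = [[1], [2], [3], [4]].

So P = [[1], [2], [3], [4]], Q = [[1], [2], [3], [4]].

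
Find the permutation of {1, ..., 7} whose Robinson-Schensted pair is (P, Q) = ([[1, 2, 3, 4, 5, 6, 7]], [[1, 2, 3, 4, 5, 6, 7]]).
Reverse the RSK construction: for i from n down to 1, find the cell of Q containing i, remove the entry at that cell from P, and reverse-bump it up through P; the value ejected from row 1 is w(i).

Step i=7: Q has 7 at row 1, column 7; remove that cell from P, ejecting 7. So w(7) = 7. P is now [[1, 2, 3, 4, 5, 6]].
Step i=6: Q has 6 at row 1, column 6; remove that cell from P, ejecting 6. So w(6) = 6. P is now [[1, 2, 3, 4, 5]].
Step i=5: Q has 5 at row 1, column 5; remove that cell from P, ejecting 5. So w(5) = 5. P is now [[1, 2, 3, 4]].
Step i=4: Q has 4 at row 1, column 4; remove that cell from P, ejecting 4. So w(4) = 4. P is now [[1, 2, 3]].
Step i=3: Q has 3 at row 1, column 3; remove that cell from P, ejecting 3. So w(3) = 3. P is now [[1, 2]].
Step i=2: Q has 2 at row 1, column 2; remove that cell from P, ejecting 2. So w(2) = 2. P is now [[1]].
Step i=1: Q has 1 at row 1, column 1; remove that cell from P, ejecting 1. So w(1) = 1. P is now [].

So w = 1 2 3 4 5 6 7.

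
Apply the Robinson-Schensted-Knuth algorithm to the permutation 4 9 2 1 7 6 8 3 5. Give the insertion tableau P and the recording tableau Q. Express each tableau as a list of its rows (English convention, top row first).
P = [[1, 3, 5], [2, 6, 8], [4, 7], [9]], Q = [[1, 2, 7], [3, 5, 9], [4, 6], [8]]

Insert each entry of the permutation into P by Schensted row insertion, recording in Q the position of each new cell.

Insert 4: appended to row 1. P = [[4]].
Insert 9: appended to row 1. P = [[4, 9]].
Insert 2: 2 bumps 4 from row 1; 4 starts row 2. P = [[2, 9], [4]].
Insert 1: 1 bumps 2 from row 1; 2 bumps 4 from row 2; 4 starts row 3. P = [[1, 9], [2], [4]].
Insert 7: 7 bumps 9 from row 1; 9 appends to row 2. P = [[1, 7], [2, 9], [4]].
Insert 6: 6 bumps 7 from row 1; 7 bumps 9 from row 2; 9 appends to row 3. P = [[1, 6], [2, 7], [4, 9]].
Insert 8: appended to row 1. P = [[1, 6, 8], [2, 7], [4, 9]].
Insert 3: 3 bumps 6 from row 1; 6 bumps 7 from row 2; 7 bumps 9 from row 3; 9 starts row 4. P = [[1, 3, 8], [2, 6], [4, 7], [9]].
Insert 5: 5 bumps 8 from row 1; 8 appends to row 2. P = [[1, 3, 5], [2, 6, 8], [4, 7], [9]].

So P = [[1, 3, 5], [2, 6, 8], [4, 7], [9]], Q = [[1, 2, 7], [3, 5, 9], [4, 6], [8]].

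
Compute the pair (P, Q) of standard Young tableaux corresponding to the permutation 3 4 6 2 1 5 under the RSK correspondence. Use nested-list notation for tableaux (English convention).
Insert each entry of the permutation into P by Schensted row insertion, recording in Q the position of each new cell.

Insert 3: appended to row 1. P = [[3]], Q = [[1]].
Insert 4: appended to row 1. P = [[3, 4]], Q = [[1, 2]].
Insert 6: appended to row 1. P = [[3, 4, 6]], Q = [[1, 2, 3]].
Insert 2: 2 bumps 3 from row 1; 3 starts row 2. P = [[2, 4, 6], [3]], Q = [[1, 2, 3], [4]].
Insert 1: 1 bumps 2 from row 1; 2 bumps 3 from row 2; 3 starts row 3. P = [[1, 4, 6], [2], [3]], Q = [[1, 2, 3], [4], [5]].
Insert 5: 5 bumps 6 from row 1; 6 appends to row 2. P = [[1, 4, 5], [2, 6], [3]], Q = [[1, 2, 3], [4, 6], [5]].

So P = [[1, 4, 5], [2, 6], [3]], Q = [[1, 2, 3], [4, 6], [5]].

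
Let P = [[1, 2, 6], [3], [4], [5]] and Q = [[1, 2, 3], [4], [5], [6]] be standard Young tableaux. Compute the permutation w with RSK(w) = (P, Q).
1 5 6 4 3 2

Reverse the RSK construction: for i from n down to 1, find the cell of Q containing i, remove the entry at that cell from P, and reverse-bump it up through P; the value ejected from row 1 is w(i).

Step i=6: Q has 6 at row 4, column 1; remove 5 from row 4 of P and reverse-bump: 5 enters row 3 and ejects 4; 4 enters row 2 and ejects 3; 3 enters row 1 and ejects 2. So w(6) = 2. P is now [[1, 3, 6], [4], [5]].
Step i=5: Q has 5 at row 3, column 1; remove 5 from row 3 of P and reverse-bump: 5 enters row 2 and ejects 4; 4 enters row 1 and ejects 3. So w(5) = 3. P is now [[1, 4, 6], [5]].
Step i=4: Q has 4 at row 2, column 1; remove 5 from row 2 of P and reverse-bump: 5 enters row 1 and ejects 4. So w(4) = 4. P is now [[1, 5, 6]].
Step i=3: Q has 3 at row 1, column 3; remove that cell from P, ejecting 6. So w(3) = 6. P is now [[1, 5]].
Step i=2: Q has 2 at row 1, column 2; remove that cell from P, ejecting 5. So w(2) = 5. P is now [[1]].
Step i=1: Q has 1 at row 1, column 1; remove that cell from P, ejecting 1. So w(1) = 1. P is now [].

So w = 1 5 6 4 3 2.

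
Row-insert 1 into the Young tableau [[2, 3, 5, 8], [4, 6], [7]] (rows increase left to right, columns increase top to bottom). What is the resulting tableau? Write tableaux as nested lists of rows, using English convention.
[[1, 3, 5, 8], [2, 6], [4], [7]]

In row 1, 1 replaces 2 (the leftmost entry greater than 1); 2 is bumped to row 2. In row 2, 2 replaces 4 (the leftmost entry greater than 2); 4 is bumped to row 3. In row 3, 4 replaces 7 (the leftmost entry greater than 4); 7 is bumped to row 4. 7 starts a new row 4. The new tableau is [[1, 3, 5, 8], [2, 6], [4], [7]].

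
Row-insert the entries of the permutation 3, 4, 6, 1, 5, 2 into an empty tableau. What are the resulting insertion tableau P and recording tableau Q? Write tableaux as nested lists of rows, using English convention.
Insert each entry of the permutation into P by Schensted row insertion, recording in Q the position of each new cell.

Insert 3: appended to row 1. P = [[3]].
Insert 4: appended to row 1. P = [[3, 4]].
Insert 6: appended to row 1. P = [[3, 4, 6]].
Insert 1: 1 bumps 3 from row 1; 3 starts row 2. P = [[1, 4, 6], [3]].
Insert 5: 5 bumps 6 from row 1; 6 appends to row 2. P = [[1, 4, 5], [3, 6]].
Insert 2: 2 bumps 4 from row 1; 4 bumps 6 from row 2; 6 starts row 3. P = [[1, 2, 5], [3, 4], [6]].

So P = [[1, 2, 5], [3, 4], [6]], Q = [[1, 2, 3], [4, 5], [6]].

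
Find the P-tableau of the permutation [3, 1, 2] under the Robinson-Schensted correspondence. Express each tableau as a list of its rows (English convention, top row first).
Insert 3: appended to row 1. P = [[3]].
Insert 1: 1 bumps 3 from row 1; 3 starts row 2. P = [[1], [3]].
Insert 2: appended to row 1. P = [[1, 2], [3]].

So P = [[1, 2], [3]].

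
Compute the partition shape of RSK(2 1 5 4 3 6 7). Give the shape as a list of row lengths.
[4, 2, 1]

RSK row insertion gives P = [[1, 3, 6, 7], [2, 4], [5]], which has shape [4, 2, 1].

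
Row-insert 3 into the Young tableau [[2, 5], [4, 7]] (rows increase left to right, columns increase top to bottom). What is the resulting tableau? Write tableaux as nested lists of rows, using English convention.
In row 1, 3 replaces 5 (the leftmost entry greater than 3); 5 is bumped to row 2. In row 2, 5 replaces 7 (the leftmost entry greater than 5); 7 is bumped to row 3. 7 starts a new row 3. The new tableau is [[2, 3], [4, 5], [7]].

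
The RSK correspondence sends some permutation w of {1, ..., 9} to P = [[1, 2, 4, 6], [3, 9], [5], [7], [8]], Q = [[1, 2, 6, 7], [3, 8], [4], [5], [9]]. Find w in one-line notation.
1 8 7 5 3 4 9 6 2

Reverse the RSK construction: for i from n down to 1, find the cell of Q containing i, remove the entry at that cell from P, and reverse-bump it up through P; the value ejected from row 1 is w(i).

Step i=9: Q has 9 at row 5, column 1; remove 8 from row 5 of P and reverse-bump: 8 enters row 4 and ejects 7; 7 enters row 3 and ejects 5; 5 enters row 2 and ejects 3; 3 enters row 1 and ejects 2. So w(9) = 2. P is now [[1, 3, 4, 6], [5, 9], [7], [8]].
Step i=8: Q has 8 at row 2, column 2; remove 9 from row 2 of P and reverse-bump: 9 enters row 1 and ejects 6. So w(8) = 6. P is now [[1, 3, 4, 9], [5], [7], [8]].
Step i=7: Q has 7 at row 1, column 4; remove that cell from P, ejecting 9. So w(7) = 9. P is now [[1, 3, 4], [5], [7], [8]].
Step i=6: Q has 6 at row 1, column 3; remove that cell from P, ejecting 4. So w(6) = 4. P is now [[1, 3], [5], [7], [8]].
Step i=5: Q has 5 at row 4, column 1; remove 8 from row 4 of P and reverse-bump: 8 enters row 3 and ejects 7; 7 enters row 2 and ejects 5; 5 enters row 1 and ejects 3. So w(5) = 3. P is now [[1, 5], [7], [8]].
Step i=4: Q has 4 at row 3, column 1; remove 8 from row 3 of P and reverse-bump: 8 enters row 2 and ejects 7; 7 enters row 1 and ejects 5. So w(4) = 5. P is now [[1, 7], [8]].
Step i=3: Q has 3 at row 2, column 1; remove 8 from row 2 of P and reverse-bump: 8 enters row 1 and ejects 7. So w(3) = 7. P is now [[1, 8]].
Step i=2: Q has 2 at row 1, column 2; remove that cell from P, ejecting 8. So w(2) = 8. P is now [[1]].
Step i=1: Q has 1 at row 1, column 1; remove that cell from P, ejecting 1. So w(1) = 1. P is now [].

So w = 1 8 7 5 3 4 9 6 2.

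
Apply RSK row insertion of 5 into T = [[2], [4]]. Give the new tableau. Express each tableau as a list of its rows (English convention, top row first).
5 is larger than every entry of row 1, so it is appended to row 1. The new tableau is [[2, 5], [4]].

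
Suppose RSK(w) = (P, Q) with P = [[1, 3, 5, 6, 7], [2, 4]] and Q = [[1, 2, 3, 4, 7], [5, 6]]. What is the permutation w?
2 4 5 6 1 3 7

Reverse RSK: for i = n, n-1, ..., 1, locate i in Q, remove the corresponding corner cell from P, and reverse-bump its entry up through P; the value ejected from row 1 is w(i).

So w = 2 4 5 6 1 3 7.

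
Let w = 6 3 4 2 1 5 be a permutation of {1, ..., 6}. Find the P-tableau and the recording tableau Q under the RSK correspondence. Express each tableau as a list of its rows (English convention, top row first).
P = [[1, 4, 5], [2], [3], [6]], Q = [[1, 3, 6], [2], [4], [5]]

Insert each entry of the permutation into P by Schensted row insertion, recording in Q the position of each new cell.

Insert 6: appended to row 1. P = [[6]].
Insert 3: 3 bumps 6 from row 1; 6 starts row 2. P = [[3], [6]].
Insert 4: appended to row 1. P = [[3, 4], [6]].
Insert 2: 2 bumps 3 from row 1; 3 bumps 6 from row 2; 6 starts row 3. P = [[2, 4], [3], [6]].
Insert 1: 1 bumps 2 from row 1; 2 bumps 3 from row 2; 3 bumps 6 from row 3; 6 starts row 4. P = [[1, 4], [2], [3], [6]].
Insert 5: appended to row 1. P = [[1, 4, 5], [2], [3], [6]].

So P = [[1, 4, 5], [2], [3], [6]], Q = [[1, 3, 6], [2], [4], [5]].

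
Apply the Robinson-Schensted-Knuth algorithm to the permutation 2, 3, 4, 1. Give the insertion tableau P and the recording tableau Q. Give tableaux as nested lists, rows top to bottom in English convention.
Insert each entry of the permutation into P by Schensted row insertion, recording in Q the position of each new cell.

Insert 2: appended to row 1. P = [[2]].
Insert 3: appended to row 1. P = [[2, 3]].
Insert 4: appended to row 1. P = [[2, 3, 4]].
Insert 1: 1 bumps 2 from row 1; 2 starts row 2. P = [[1, 3, 4], [2]].

So P = [[1, 3, 4], [2]], Q = [[1, 2, 3], [4]].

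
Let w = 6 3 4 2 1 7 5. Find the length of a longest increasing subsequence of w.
3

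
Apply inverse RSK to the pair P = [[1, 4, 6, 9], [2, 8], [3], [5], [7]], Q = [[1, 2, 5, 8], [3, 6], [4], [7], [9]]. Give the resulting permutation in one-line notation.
Reverse the RSK construction: for i from n down to 1, find the cell of Q containing i, remove the entry at that cell from P, and reverse-bump it up through P; the value ejected from row 1 is w(i).

Step i=9: Q has 9 at row 5, column 1; remove 7 from row 5 of P and reverse-bump: 7 enters row 4 and ejects 5; 5 enters row 3 and ejects 3; 3 enters row 2 and ejects 2; 2 enters row 1 and ejects 1. So w(9) = 1. P is now [[2, 4, 6, 9], [3, 8], [5], [7]].
Step i=8: Q has 8 at row 1, column 4; remove that cell from P, ejecting 9. So w(8) = 9. P is now [[2, 4, 6], [3, 8], [5], [7]].
Step i=7: Q has 7 at row 4, column 1; remove 7 from row 4 of P and reverse-bump: 7 enters row 3 and ejects 5; 5 enters row 2 and ejects 3; 3 enters row 1 and ejects 2. So w(7) = 2. P is now [[3, 4, 6], [5, 8], [7]].
Step i=6: Q has 6 at row 2, column 2; remove 8 from row 2 of P and reverse-bump: 8 enters row 1 and ejects 6. So w(6) = 6. P is now [[3, 4, 8], [5], [7]].
Step i=5: Q has 5 at row 1, column 3; remove that cell from P, ejecting 8. So w(5) = 8. P is now [[3, 4], [5], [7]].
Step i=4: Q has 4 at row 3, column 1; remove 7 from row 3 of P and reverse-bump: 7 enters row 2 and ejects 5; 5 enters row 1 and ejects 4. So w(4) = 4. P is now [[3, 5], [7]].
Step i=3: Q has 3 at row 2, column 1; remove 7 from row 2 of P and reverse-bump: 7 enters row 1 and ejects 5. So w(3) = 5. P is now [[3, 7]].
Step i=2: Q has 2 at row 1, column 2; remove that cell from P, ejecting 7. So w(2) = 7. P is now [[3]].
Step i=1: Q has 1 at row 1, column 1; remove that cell from P, ejecting 3. So w(1) = 3. P is now [].

So w = 3 7 5 4 8 6 2 9 1.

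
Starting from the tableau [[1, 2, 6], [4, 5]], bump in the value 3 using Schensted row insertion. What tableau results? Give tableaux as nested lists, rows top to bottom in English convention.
In row 1, 3 replaces 6 (the leftmost entry greater than 3); 6 is bumped to row 2. 6 is appended to row 2. The new tableau is [[1, 2, 3], [4, 5, 6]].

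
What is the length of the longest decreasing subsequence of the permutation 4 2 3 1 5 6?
3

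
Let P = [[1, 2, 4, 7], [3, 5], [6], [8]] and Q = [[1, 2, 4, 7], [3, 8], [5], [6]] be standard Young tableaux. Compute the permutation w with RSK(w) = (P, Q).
1 8 3 6 5 2 7 4

Reverse the RSK construction: for i from n down to 1, find the cell of Q containing i, remove the entry at that cell from P, and reverse-bump it up through P; the value ejected from row 1 is w(i).

Step i=8: Q has 8 at row 2, column 2; remove 5 from row 2 of P and reverse-bump: 5 enters row 1 and ejects 4. So w(8) = 4. P is now [[1, 2, 5, 7], [3], [6], [8]].
Step i=7: Q has 7 at row 1, column 4; remove that cell from P, ejecting 7. So w(7) = 7. P is now [[1, 2, 5], [3], [6], [8]].
Step i=6: Q has 6 at row 4, column 1; remove 8 from row 4 of P and reverse-bump: 8 enters row 3 and ejects 6; 6 enters row 2 and ejects 3; 3 enters row 1 and ejects 2. So w(6) = 2. P is now [[1, 3, 5], [6], [8]].
Step i=5: Q has 5 at row 3, column 1; remove 8 from row 3 of P and reverse-bump: 8 enters row 2 and ejects 6; 6 enters row 1 and ejects 5. So w(5) = 5. P is now [[1, 3, 6], [8]].
Step i=4: Q has 4 at row 1, column 3; remove that cell from P, ejecting 6. So w(4) = 6. P is now [[1, 3], [8]].
Step i=3: Q has 3 at row 2, column 1; remove 8 from row 2 of P and reverse-bump: 8 enters row 1 and ejects 3. So w(3) = 3. P is now [[1, 8]].
Step i=2: Q has 2 at row 1, column 2; remove that cell from P, ejecting 8. So w(2) = 8. P is now [[1]].
Step i=1: Q has 1 at row 1, column 1; remove that cell from P, ejecting 1. So w(1) = 1. P is now [].

So w = 1 8 3 6 5 2 7 4.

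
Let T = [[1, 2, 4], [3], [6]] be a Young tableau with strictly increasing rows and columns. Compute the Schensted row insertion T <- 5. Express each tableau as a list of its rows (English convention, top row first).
5 is larger than every entry of row 1, so it is appended to row 1. The new tableau is [[1, 2, 4, 5], [3], [6]].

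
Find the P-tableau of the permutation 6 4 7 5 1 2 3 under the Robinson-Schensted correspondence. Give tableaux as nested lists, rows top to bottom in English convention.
P = [[1, 2, 3], [4, 5], [6, 7]]

Insert 6: appended to row 1. P = [[6]].
Insert 4: 4 bumps 6 from row 1; 6 starts row 2. P = [[4], [6]].
Insert 7: appended to row 1. P = [[4, 7], [6]].
Insert 5: 5 bumps 7 from row 1; 7 appends to row 2. P = [[4, 5], [6, 7]].
Insert 1: 1 bumps 4 from row 1; 4 bumps 6 from row 2; 6 starts row 3. P = [[1, 5], [4, 7], [6]].
Insert 2: 2 bumps 5 from row 1; 5 bumps 7 from row 2; 7 appends to row 3. P = [[1, 2], [4, 5], [6, 7]].
Insert 3: appended to row 1. P = [[1, 2, 3], [4, 5], [6, 7]].

So P = [[1, 2, 3], [4, 5], [6, 7]].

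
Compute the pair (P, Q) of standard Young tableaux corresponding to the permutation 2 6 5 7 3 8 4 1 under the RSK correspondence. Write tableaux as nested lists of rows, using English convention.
P = [[1, 3, 4, 8], [2, 7], [5], [6]], Q = [[1, 2, 4, 6], [3, 7], [5], [8]]

Insert each entry of the permutation into P by Schensted row insertion, recording in Q the position of each new cell.

Insert 2: appended to row 1. P = [[2]].
Insert 6: appended to row 1. P = [[2, 6]].
Insert 5: 5 bumps 6 from row 1; 6 starts row 2. P = [[2, 5], [6]].
Insert 7: appended to row 1. P = [[2, 5, 7], [6]].
Insert 3: 3 bumps 5 from row 1; 5 bumps 6 from row 2; 6 starts row 3. P = [[2, 3, 7], [5], [6]].
Insert 8: appended to row 1. P = [[2, 3, 7, 8], [5], [6]].
Insert 4: 4 bumps 7 from row 1; 7 appends to row 2. P = [[2, 3, 4, 8], [5, 7], [6]].
Insert 1: 1 bumps 2 from row 1; 2 bumps 5 from row 2; 5 bumps 6 from row 3; 6 starts row 4. P = [[1, 3, 4, 8], [2, 7], [5], [6]].

So P = [[1, 3, 4, 8], [2, 7], [5], [6]], Q = [[1, 2, 4, 6], [3, 7], [5], [8]].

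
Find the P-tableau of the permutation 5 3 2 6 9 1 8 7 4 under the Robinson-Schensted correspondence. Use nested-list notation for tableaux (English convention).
Insert 5: appended to row 1. P = [[5]].
Insert 3: 3 bumps 5 from row 1; 5 starts row 2. P = [[3], [5]].
Insert 2: 2 bumps 3 from row 1; 3 bumps 5 from row 2; 5 starts row 3. P = [[2], [3], [5]].
Insert 6: appended to row 1. P = [[2, 6], [3], [5]].
Insert 9: appended to row 1. P = [[2, 6, 9], [3], [5]].
Insert 1: 1 bumps 2 from row 1; 2 bumps 3 from row 2; 3 bumps 5 from row 3; 5 starts row 4. P = [[1, 6, 9], [2], [3], [5]].
Insert 8: 8 bumps 9 from row 1; 9 appends to row 2. P = [[1, 6, 8], [2, 9], [3], [5]].
Insert 7: 7 bumps 8 from row 1; 8 bumps 9 from row 2; 9 appends to row 3. P = [[1, 6, 7], [2, 8], [3, 9], [5]].
Insert 4: 4 bumps 6 from row 1; 6 bumps 8 from row 2; 8 bumps 9 from row 3; 9 appends to row 4. P = [[1, 4, 7], [2, 6], [3, 8], [5, 9]].

So P = [[1, 4, 7], [2, 6], [3, 8], [5, 9]].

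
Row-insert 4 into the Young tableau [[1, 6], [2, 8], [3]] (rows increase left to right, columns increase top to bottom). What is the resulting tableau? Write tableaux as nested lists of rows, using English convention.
In row 1, 4 replaces 6 (the leftmost entry greater than 4); 6 is bumped to row 2. In row 2, 6 replaces 8 (the leftmost entry greater than 6); 8 is bumped to row 3. 8 is appended to row 3. The new tableau is [[1, 4], [2, 6], [3, 8]].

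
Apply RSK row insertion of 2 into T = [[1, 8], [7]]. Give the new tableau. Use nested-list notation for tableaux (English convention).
[[1, 2], [7, 8]]

In row 1, 2 replaces 8 (the leftmost entry greater than 2); 8 is bumped to row 2. 8 is appended to row 2. The new tableau is [[1, 2], [7, 8]].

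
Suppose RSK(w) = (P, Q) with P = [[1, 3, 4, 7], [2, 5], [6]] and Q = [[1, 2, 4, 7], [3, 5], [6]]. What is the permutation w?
Reverse the RSK construction: for i from n down to 1, find the cell of Q containing i, remove the entry at that cell from P, and reverse-bump it up through P; the value ejected from row 1 is w(i).

Step i=7: Q has 7 at row 1, column 4; remove that cell from P, ejecting 7. So w(7) = 7. P is now [[1, 3, 4], [2, 5], [6]].
Step i=6: Q has 6 at row 3, column 1; remove 6 from row 3 of P and reverse-bump: 6 enters row 2 and ejects 5; 5 enters row 1 and ejects 4. So w(6) = 4. P is now [[1, 3, 5], [2, 6]].
Step i=5: Q has 5 at row 2, column 2; remove 6 from row 2 of P and reverse-bump: 6 enters row 1 and ejects 5. So w(5) = 5. P is now [[1, 3, 6], [2]].
Step i=4: Q has 4 at row 1, column 3; remove that cell from P, ejecting 6. So w(4) = 6. P is now [[1, 3], [2]].
Step i=3: Q has 3 at row 2, column 1; remove 2 from row 2 of P and reverse-bump: 2 enters row 1 and ejects 1. So w(3) = 1. P is now [[2, 3]].
Step i=2: Q has 2 at row 1, column 2; remove that cell from P, ejecting 3. So w(2) = 3. P is now [[2]].
Step i=1: Q has 1 at row 1, column 1; remove that cell from P, ejecting 2. So w(1) = 2. P is now [].

So w = 2 3 1 6 5 4 7.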